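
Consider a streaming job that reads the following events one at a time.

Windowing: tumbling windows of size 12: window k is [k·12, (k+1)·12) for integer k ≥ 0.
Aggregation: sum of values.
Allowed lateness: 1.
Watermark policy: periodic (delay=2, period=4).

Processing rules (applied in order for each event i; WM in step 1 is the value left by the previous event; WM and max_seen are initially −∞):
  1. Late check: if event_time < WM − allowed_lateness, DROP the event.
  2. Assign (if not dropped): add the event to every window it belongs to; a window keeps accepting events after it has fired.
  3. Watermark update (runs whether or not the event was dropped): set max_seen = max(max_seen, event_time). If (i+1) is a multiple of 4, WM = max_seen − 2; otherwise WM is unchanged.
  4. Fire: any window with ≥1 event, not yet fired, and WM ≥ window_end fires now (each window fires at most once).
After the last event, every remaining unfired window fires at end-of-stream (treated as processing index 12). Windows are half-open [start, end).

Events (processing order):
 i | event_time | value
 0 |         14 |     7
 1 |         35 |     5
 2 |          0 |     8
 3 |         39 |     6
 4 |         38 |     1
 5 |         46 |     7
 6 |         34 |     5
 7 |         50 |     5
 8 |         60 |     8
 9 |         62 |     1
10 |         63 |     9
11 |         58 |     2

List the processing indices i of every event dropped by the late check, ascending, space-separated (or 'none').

i=0 t=14 v=7: → [12,24); WM=−∞
i=1 t=35 v=5: → [24,36); WM=−∞
i=2 t=0 v=8: → [0,12); WM=−∞
i=3 t=39 v=6: → [36,48); WM=37; [0,12) fires=8 [12,24) fires=7 [24,36) fires=5
i=4 t=38 v=1: → [36,48); WM=37
i=5 t=46 v=7: → [36,48); WM=37
i=6 t=34 v=5: DROP (t<37-1); WM=37
i=7 t=50 v=5: → [48,60); WM=48; [36,48) fires=14
i=8 t=60 v=8: → [60,72); WM=48
i=9 t=62 v=1: → [60,72); WM=48
i=10 t=63 v=9: → [60,72); WM=48
i=11 t=58 v=2: → [48,60); WM=61; [48,60) fires=7

6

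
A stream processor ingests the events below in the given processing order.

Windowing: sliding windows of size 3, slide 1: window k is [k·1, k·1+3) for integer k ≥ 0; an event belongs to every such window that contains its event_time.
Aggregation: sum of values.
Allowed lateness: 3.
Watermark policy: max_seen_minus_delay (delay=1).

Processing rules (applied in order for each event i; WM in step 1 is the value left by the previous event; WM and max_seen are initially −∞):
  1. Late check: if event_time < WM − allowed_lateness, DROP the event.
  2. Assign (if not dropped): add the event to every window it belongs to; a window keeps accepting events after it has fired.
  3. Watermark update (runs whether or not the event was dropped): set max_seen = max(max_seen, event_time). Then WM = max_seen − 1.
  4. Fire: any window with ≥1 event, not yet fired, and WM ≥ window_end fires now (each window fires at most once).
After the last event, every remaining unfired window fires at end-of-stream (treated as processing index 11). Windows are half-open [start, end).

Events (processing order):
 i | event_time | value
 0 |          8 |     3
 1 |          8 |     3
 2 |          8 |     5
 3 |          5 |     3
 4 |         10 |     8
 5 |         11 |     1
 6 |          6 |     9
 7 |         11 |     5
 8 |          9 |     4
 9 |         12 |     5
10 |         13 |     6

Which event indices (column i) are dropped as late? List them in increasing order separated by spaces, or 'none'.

6

i=0 t=8 v=3: → [8,11),[7,10),[6,9); WM=7
i=1 t=8 v=3: → [8,11),[7,10),[6,9); WM=7
i=2 t=8 v=5: → [8,11),[7,10),[6,9); WM=7
i=3 t=5 v=3: → [5,8),[4,7),[3,6); WM=7; [3,6) fires=3 [4,7) fires=3
i=4 t=10 v=8: → [10,13),[9,12),[8,11); WM=9; [5,8) fires=3 [6,9) fires=11
i=5 t=11 v=1: → [11,14),[10,13),[9,12); WM=10; [7,10) fires=11
i=6 t=6 v=9: DROP (t<10-3); WM=10
i=7 t=11 v=5: → [11,14),[10,13),[9,12); WM=10
i=8 t=9 v=4: → [9,12),[8,11),[7,10); WM=10
i=9 t=12 v=5: → [12,15),[11,14),[10,13); WM=11; [8,11) fires=23
i=10 t=13 v=6: → [13,16),[12,15),[11,14); WM=12; [9,12) fires=18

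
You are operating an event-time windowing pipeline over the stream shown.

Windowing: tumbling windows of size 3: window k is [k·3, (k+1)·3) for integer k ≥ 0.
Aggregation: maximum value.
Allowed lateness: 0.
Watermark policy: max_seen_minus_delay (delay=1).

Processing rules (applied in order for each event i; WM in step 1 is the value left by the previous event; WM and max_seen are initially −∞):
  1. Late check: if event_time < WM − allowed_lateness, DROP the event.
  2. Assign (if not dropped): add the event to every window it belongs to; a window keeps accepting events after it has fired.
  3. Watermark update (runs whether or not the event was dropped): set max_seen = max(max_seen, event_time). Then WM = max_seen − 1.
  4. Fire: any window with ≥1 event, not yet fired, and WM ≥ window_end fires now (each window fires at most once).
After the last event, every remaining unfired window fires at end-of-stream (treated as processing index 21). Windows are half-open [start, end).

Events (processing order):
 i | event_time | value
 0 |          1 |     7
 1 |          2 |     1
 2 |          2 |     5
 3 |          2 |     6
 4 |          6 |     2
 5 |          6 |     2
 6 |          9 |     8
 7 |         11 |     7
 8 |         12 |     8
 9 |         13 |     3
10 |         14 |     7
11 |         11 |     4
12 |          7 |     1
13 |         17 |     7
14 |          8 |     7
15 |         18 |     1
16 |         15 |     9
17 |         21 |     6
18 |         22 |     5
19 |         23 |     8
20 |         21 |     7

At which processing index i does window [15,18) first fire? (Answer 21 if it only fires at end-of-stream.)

i=0 t=1 v=7: → [0,3); WM=0
i=1 t=2 v=1: → [0,3); WM=1
i=2 t=2 v=5: → [0,3); WM=1
i=3 t=2 v=6: → [0,3); WM=1
i=4 t=6 v=2: → [6,9); WM=5; [0,3) fires=7
i=5 t=6 v=2: → [6,9); WM=5
i=6 t=9 v=8: → [9,12); WM=8
i=7 t=11 v=7: → [9,12); WM=10; [6,9) fires=2
i=8 t=12 v=8: → [12,15); WM=11
i=9 t=13 v=3: → [12,15); WM=12; [9,12) fires=8
i=10 t=14 v=7: → [12,15); WM=13
i=11 t=11 v=4: DROP (t<13-0); WM=13
i=12 t=7 v=1: DROP (t<13-0); WM=13
i=13 t=17 v=7: → [15,18); WM=16; [12,15) fires=8
i=14 t=8 v=7: DROP (t<16-0); WM=16
i=15 t=18 v=1: → [18,21); WM=17
i=16 t=15 v=9: DROP (t<17-0); WM=17
i=17 t=21 v=6: → [21,24); WM=20; [15,18) fires=7
i=18 t=22 v=5: → [21,24); WM=21; [18,21) fires=1
i=19 t=23 v=8: → [21,24); WM=22
i=20 t=21 v=7: DROP (t<22-0); WM=22

17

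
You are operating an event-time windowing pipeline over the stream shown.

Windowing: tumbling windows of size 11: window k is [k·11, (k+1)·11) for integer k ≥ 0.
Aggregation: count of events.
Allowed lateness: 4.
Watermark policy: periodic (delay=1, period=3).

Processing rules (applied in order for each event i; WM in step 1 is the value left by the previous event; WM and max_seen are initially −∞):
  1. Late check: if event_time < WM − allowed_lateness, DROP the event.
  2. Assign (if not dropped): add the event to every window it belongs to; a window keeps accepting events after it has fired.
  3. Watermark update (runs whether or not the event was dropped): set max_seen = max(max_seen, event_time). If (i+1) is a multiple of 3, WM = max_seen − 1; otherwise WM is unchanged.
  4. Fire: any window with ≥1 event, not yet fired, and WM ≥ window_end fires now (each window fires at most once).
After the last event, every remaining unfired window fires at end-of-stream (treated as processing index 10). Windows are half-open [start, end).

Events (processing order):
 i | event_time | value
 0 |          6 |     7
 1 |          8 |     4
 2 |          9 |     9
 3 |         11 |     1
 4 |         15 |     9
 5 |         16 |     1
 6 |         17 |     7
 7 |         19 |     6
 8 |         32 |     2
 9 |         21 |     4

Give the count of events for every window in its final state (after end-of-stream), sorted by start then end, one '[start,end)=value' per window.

i=0 t=6 v=7: → [0,11); WM=−∞
i=1 t=8 v=4: → [0,11); WM=−∞
i=2 t=9 v=9: → [0,11); WM=8
i=3 t=11 v=1: → [11,22); WM=8
i=4 t=15 v=9: → [11,22); WM=8
i=5 t=16 v=1: → [11,22); WM=15; [0,11) fires=3
i=6 t=17 v=7: → [11,22); WM=15
i=7 t=19 v=6: → [11,22); WM=15
i=8 t=32 v=2: → [22,33); WM=31; [11,22) fires=5
i=9 t=21 v=4: DROP (t<31-4); WM=31

[0,11)=3 [11,22)=5 [22,33)=1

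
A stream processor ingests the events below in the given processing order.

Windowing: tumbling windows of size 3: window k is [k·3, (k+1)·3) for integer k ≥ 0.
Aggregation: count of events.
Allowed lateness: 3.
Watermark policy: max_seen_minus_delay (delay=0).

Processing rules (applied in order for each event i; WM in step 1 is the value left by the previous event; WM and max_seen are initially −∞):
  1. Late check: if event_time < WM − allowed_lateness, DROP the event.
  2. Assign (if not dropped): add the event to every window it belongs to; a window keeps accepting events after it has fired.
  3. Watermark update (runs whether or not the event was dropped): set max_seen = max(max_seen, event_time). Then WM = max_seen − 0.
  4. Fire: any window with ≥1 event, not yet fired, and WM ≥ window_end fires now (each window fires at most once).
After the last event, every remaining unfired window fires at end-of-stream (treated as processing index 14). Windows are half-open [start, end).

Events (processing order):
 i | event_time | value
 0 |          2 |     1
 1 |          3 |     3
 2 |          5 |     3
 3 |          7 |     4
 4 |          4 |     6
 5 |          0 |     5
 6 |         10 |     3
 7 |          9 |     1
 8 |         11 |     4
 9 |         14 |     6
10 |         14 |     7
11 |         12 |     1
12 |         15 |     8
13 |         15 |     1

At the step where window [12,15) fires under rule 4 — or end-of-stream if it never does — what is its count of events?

3

i=0 t=2 v=1: → [0,3); WM=2
i=1 t=3 v=3: → [3,6); WM=3; [0,3) fires=1
i=2 t=5 v=3: → [3,6); WM=5
i=3 t=7 v=4: → [6,9); WM=7; [3,6) fires=2
i=4 t=4 v=6: → [3,6); WM=7
i=5 t=0 v=5: DROP (t<7-3); WM=7
i=6 t=10 v=3: → [9,12); WM=10; [6,9) fires=1
i=7 t=9 v=1: → [9,12); WM=10
i=8 t=11 v=4: → [9,12); WM=11
i=9 t=14 v=6: → [12,15); WM=14; [9,12) fires=3
i=10 t=14 v=7: → [12,15); WM=14
i=11 t=12 v=1: → [12,15); WM=14
i=12 t=15 v=8: → [15,18); WM=15; [12,15) fires=3
i=13 t=15 v=1: → [15,18); WM=15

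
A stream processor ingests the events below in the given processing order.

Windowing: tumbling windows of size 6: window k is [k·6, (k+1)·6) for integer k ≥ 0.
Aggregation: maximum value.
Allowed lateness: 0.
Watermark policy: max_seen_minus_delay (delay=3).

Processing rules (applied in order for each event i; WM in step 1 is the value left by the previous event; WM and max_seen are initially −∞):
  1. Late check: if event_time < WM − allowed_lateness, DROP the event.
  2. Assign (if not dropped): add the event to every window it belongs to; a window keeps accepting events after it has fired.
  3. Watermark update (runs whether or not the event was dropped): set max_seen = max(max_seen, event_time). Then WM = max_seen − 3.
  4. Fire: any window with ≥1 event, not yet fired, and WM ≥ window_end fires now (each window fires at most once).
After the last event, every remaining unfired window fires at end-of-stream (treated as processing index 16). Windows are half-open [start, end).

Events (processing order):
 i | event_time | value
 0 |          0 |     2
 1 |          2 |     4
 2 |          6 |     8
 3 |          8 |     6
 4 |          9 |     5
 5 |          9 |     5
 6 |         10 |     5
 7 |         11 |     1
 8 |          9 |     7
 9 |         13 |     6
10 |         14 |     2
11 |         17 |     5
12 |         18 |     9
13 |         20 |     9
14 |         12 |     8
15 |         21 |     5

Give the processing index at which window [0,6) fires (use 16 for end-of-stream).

i=0 t=0 v=2: → [0,6); WM=-3
i=1 t=2 v=4: → [0,6); WM=-1
i=2 t=6 v=8: → [6,12); WM=3
i=3 t=8 v=6: → [6,12); WM=5
i=4 t=9 v=5: → [6,12); WM=6; [0,6) fires=4
i=5 t=9 v=5: → [6,12); WM=6
i=6 t=10 v=5: → [6,12); WM=7
i=7 t=11 v=1: → [6,12); WM=8
i=8 t=9 v=7: → [6,12); WM=8
i=9 t=13 v=6: → [12,18); WM=10
i=10 t=14 v=2: → [12,18); WM=11
i=11 t=17 v=5: → [12,18); WM=14; [6,12) fires=8
i=12 t=18 v=9: → [18,24); WM=15
i=13 t=20 v=9: → [18,24); WM=17
i=14 t=12 v=8: DROP (t<17-0); WM=17
i=15 t=21 v=5: → [18,24); WM=18; [12,18) fires=6

4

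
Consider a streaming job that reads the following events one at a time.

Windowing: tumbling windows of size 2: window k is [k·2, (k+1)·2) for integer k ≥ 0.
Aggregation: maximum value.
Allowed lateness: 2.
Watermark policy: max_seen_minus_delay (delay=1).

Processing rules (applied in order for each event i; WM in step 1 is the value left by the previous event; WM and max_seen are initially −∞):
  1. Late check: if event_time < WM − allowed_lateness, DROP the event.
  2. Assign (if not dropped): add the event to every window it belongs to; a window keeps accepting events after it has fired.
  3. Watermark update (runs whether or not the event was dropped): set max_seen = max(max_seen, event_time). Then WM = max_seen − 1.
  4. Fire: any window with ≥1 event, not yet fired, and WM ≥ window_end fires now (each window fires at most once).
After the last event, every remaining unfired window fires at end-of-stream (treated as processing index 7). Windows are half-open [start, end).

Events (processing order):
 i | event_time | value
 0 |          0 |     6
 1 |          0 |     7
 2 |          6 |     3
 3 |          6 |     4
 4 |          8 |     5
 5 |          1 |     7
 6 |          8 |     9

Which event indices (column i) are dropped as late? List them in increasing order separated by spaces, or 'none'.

5

i=0 t=0 v=6: → [0,2); WM=-1
i=1 t=0 v=7: → [0,2); WM=-1
i=2 t=6 v=3: → [6,8); WM=5; [0,2) fires=7
i=3 t=6 v=4: → [6,8); WM=5
i=4 t=8 v=5: → [8,10); WM=7
i=5 t=1 v=7: DROP (t<7-2); WM=7
i=6 t=8 v=9: → [8,10); WM=7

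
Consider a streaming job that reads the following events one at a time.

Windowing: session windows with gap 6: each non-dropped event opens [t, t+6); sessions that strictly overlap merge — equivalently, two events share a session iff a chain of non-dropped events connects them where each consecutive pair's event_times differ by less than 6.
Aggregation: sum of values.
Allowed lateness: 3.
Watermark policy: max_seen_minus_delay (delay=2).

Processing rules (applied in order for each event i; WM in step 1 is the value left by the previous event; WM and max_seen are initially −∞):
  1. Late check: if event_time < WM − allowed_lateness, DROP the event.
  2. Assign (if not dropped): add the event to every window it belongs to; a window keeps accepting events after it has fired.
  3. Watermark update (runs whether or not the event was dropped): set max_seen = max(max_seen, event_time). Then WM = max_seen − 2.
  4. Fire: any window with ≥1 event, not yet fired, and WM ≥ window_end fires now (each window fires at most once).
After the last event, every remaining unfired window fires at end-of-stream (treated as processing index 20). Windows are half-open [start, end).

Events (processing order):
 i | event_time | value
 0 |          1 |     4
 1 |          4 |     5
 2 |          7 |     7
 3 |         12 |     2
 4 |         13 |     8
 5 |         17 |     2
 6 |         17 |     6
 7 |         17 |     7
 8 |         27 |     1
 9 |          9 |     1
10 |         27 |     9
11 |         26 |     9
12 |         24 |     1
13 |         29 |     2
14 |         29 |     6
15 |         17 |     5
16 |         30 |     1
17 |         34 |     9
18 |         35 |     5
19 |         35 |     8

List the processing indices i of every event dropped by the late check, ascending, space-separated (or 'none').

i=0 t=1 v=4: → [1,7); WM=-1
i=1 t=4 v=5: → [1,10); WM=2
i=2 t=7 v=7: → [1,13); WM=5
i=3 t=12 v=2: → [1,18); WM=10
i=4 t=13 v=8: → [1,19); WM=11
i=5 t=17 v=2: → [1,23); WM=15
i=6 t=17 v=6: → [1,23); WM=15
i=7 t=17 v=7: → [1,23); WM=15
i=8 t=27 v=1: → [27,33); WM=25
i=9 t=9 v=1: DROP (t<25-3); WM=25
i=10 t=27 v=9: → [27,33); WM=25
i=11 t=26 v=9: → [26,33); WM=25
i=12 t=24 v=1: → [24,33); WM=25
i=13 t=29 v=2: → [24,35); WM=27
i=14 t=29 v=6: → [24,35); WM=27
i=15 t=17 v=5: DROP (t<27-3); WM=27
i=16 t=30 v=1: → [24,36); WM=28
i=17 t=34 v=9: → [24,40); WM=32
i=18 t=35 v=5: → [24,41); WM=33
i=19 t=35 v=8: → [24,41); WM=33

9 15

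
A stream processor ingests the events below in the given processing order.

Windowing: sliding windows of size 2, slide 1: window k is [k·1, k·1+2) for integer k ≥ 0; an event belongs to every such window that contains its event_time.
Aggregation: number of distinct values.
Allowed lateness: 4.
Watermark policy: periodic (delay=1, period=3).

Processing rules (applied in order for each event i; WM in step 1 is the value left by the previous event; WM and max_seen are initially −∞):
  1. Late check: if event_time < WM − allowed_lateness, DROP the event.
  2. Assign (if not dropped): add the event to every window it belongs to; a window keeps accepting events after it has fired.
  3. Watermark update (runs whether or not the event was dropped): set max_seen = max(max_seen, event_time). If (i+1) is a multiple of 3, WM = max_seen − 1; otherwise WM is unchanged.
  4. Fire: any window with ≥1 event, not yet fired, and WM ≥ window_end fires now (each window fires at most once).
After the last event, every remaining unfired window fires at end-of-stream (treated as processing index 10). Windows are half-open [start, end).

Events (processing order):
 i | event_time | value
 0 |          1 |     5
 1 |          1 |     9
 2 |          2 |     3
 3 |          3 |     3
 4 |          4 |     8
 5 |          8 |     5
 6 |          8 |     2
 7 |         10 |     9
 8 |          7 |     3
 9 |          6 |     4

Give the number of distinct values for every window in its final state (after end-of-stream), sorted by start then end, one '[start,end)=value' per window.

[0,2)=2 [1,3)=3 [2,4)=1 [3,5)=2 [4,6)=1 [5,7)=1 [6,8)=2 [7,9)=3 [8,10)=2 [9,11)=1 [10,12)=1

i=0 t=1 v=5: → [1,3),[0,2); WM=−∞
i=1 t=1 v=9: → [1,3),[0,2); WM=−∞
i=2 t=2 v=3: → [2,4),[1,3); WM=1
i=3 t=3 v=3: → [3,5),[2,4); WM=1
i=4 t=4 v=8: → [4,6),[3,5); WM=1
i=5 t=8 v=5: → [8,10),[7,9); WM=7; [0,2) fires=2 [1,3) fires=3 [2,4) fires=1 [3,5) fires=2 [4,6) fires=1
i=6 t=8 v=2: → [8,10),[7,9); WM=7
i=7 t=10 v=9: → [10,12),[9,11); WM=7
i=8 t=7 v=3: → [7,9),[6,8); WM=9; [6,8) fires=1 [7,9) fires=3
i=9 t=6 v=4: → [6,8),[5,7); WM=9; [5,7) fires=1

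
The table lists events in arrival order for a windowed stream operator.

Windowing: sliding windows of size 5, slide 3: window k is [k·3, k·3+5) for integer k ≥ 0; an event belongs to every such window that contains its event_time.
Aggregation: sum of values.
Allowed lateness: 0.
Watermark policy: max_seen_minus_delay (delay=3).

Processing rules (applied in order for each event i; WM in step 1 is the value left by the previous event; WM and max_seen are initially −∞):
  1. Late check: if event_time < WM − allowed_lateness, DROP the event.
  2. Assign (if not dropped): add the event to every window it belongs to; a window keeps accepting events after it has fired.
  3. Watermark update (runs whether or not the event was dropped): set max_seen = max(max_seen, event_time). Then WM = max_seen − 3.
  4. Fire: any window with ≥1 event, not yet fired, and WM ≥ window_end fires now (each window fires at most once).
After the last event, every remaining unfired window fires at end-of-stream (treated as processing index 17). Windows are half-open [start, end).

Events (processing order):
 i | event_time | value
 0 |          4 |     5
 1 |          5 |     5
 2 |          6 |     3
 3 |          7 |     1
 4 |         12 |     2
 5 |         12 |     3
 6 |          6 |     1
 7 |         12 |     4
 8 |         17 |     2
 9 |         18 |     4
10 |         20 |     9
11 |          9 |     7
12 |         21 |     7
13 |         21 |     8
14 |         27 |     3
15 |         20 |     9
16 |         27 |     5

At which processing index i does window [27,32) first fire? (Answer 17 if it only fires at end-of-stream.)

i=0 t=4 v=5: → [3,8),[0,5); WM=1
i=1 t=5 v=5: → [3,8); WM=2
i=2 t=6 v=3: → [6,11),[3,8); WM=3
i=3 t=7 v=1: → [6,11),[3,8); WM=4
i=4 t=12 v=2: → [12,17),[9,14); WM=9; [0,5) fires=5 [3,8) fires=14
i=5 t=12 v=3: → [12,17),[9,14); WM=9
i=6 t=6 v=1: DROP (t<9-0); WM=9
i=7 t=12 v=4: → [12,17),[9,14); WM=9
i=8 t=17 v=2: → [15,20); WM=14; [6,11) fires=4 [9,14) fires=9
i=9 t=18 v=4: → [18,23),[15,20); WM=15
i=10 t=20 v=9: → [18,23); WM=17; [12,17) fires=9
i=11 t=9 v=7: DROP (t<17-0); WM=17
i=12 t=21 v=7: → [21,26),[18,23); WM=18
i=13 t=21 v=8: → [21,26),[18,23); WM=18
i=14 t=27 v=3: → [27,32),[24,29); WM=24; [15,20) fires=6 [18,23) fires=28
i=15 t=20 v=9: DROP (t<24-0); WM=24
i=16 t=27 v=5: → [27,32),[24,29); WM=24

17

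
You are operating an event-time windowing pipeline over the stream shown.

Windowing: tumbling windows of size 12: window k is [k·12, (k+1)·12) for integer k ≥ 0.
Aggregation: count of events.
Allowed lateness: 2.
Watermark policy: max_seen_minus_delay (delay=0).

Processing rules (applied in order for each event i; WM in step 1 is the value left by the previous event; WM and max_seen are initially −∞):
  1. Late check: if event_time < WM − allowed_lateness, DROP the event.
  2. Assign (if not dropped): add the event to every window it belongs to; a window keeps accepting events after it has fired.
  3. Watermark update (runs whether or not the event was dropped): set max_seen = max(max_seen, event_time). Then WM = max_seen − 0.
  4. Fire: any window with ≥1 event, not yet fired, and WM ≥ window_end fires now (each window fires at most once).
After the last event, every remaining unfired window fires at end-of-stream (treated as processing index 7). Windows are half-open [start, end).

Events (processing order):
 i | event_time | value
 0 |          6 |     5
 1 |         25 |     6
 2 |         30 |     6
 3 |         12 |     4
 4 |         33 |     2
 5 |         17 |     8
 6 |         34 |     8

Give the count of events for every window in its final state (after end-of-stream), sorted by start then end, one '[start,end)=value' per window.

i=0 t=6 v=5: → [0,12); WM=6
i=1 t=25 v=6: → [24,36); WM=25; [0,12) fires=1
i=2 t=30 v=6: → [24,36); WM=30
i=3 t=12 v=4: DROP (t<30-2); WM=30
i=4 t=33 v=2: → [24,36); WM=33
i=5 t=17 v=8: DROP (t<33-2); WM=33
i=6 t=34 v=8: → [24,36); WM=34

[0,12)=1 [24,36)=4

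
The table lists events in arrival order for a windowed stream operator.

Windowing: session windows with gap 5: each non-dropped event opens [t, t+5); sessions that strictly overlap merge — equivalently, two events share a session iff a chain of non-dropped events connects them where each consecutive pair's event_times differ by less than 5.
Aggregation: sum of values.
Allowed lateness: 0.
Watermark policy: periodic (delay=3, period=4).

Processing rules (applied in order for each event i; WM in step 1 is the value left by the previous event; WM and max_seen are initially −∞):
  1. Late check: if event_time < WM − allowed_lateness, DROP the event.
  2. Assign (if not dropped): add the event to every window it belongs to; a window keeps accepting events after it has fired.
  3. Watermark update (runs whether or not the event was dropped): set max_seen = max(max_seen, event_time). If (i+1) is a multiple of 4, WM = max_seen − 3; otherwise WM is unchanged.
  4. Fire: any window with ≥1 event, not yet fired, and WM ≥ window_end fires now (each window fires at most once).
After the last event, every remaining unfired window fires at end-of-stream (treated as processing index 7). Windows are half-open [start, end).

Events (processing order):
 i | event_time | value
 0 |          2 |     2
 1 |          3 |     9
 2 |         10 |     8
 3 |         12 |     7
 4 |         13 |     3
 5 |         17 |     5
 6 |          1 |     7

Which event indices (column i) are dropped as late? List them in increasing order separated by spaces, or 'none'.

6

i=0 t=2 v=2: → [2,7); WM=−∞
i=1 t=3 v=9: → [2,8); WM=−∞
i=2 t=10 v=8: → [10,15); WM=−∞
i=3 t=12 v=7: → [10,17); WM=9
i=4 t=13 v=3: → [10,18); WM=9
i=5 t=17 v=5: → [10,22); WM=9
i=6 t=1 v=7: DROP (t<9-0); WM=9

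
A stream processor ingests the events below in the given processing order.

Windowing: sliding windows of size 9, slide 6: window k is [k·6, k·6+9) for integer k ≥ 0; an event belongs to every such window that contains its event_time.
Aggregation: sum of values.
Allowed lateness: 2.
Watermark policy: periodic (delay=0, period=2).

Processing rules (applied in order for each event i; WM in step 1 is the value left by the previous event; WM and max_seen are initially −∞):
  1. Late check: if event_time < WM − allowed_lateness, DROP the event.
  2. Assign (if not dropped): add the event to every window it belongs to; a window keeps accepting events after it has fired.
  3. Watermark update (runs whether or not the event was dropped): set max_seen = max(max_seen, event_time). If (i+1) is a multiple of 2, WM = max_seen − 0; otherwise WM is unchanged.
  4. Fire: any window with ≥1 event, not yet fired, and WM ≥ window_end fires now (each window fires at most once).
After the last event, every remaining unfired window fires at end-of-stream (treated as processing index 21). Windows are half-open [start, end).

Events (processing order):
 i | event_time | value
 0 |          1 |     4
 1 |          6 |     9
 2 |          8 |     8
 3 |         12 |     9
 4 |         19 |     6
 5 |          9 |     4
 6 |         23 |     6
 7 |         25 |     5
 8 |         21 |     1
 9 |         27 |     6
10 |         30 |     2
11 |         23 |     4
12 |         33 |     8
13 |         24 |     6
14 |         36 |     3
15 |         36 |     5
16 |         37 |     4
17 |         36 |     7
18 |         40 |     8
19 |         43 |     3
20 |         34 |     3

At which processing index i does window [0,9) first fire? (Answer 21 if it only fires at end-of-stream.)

3

i=0 t=1 v=4: → [0,9); WM=−∞
i=1 t=6 v=9: → [6,15),[0,9); WM=6
i=2 t=8 v=8: → [6,15),[0,9); WM=6
i=3 t=12 v=9: → [12,21),[6,15); WM=12; [0,9) fires=21
i=4 t=19 v=6: → [18,27),[12,21); WM=12
i=5 t=9 v=4: DROP (t<12-2); WM=19; [6,15) fires=26
i=6 t=23 v=6: → [18,27); WM=19
i=7 t=25 v=5: → [24,33),[18,27); WM=25; [12,21) fires=15
i=8 t=21 v=1: DROP (t<25-2); WM=25
i=9 t=27 v=6: → [24,33); WM=27; [18,27) fires=17
i=10 t=30 v=2: → [30,39),[24,33); WM=27
i=11 t=23 v=4: DROP (t<27-2); WM=30
i=12 t=33 v=8: → [30,39); WM=30
i=13 t=24 v=6: DROP (t<30-2); WM=33; [24,33) fires=13
i=14 t=36 v=3: → [36,45),[30,39); WM=33
i=15 t=36 v=5: → [36,45),[30,39); WM=36
i=16 t=37 v=4: → [36,45),[30,39); WM=36
i=17 t=36 v=7: → [36,45),[30,39); WM=37
i=18 t=40 v=8: → [36,45); WM=37
i=19 t=43 v=3: → [42,51),[36,45); WM=43; [30,39) fires=29
i=20 t=34 v=3: DROP (t<43-2); WM=43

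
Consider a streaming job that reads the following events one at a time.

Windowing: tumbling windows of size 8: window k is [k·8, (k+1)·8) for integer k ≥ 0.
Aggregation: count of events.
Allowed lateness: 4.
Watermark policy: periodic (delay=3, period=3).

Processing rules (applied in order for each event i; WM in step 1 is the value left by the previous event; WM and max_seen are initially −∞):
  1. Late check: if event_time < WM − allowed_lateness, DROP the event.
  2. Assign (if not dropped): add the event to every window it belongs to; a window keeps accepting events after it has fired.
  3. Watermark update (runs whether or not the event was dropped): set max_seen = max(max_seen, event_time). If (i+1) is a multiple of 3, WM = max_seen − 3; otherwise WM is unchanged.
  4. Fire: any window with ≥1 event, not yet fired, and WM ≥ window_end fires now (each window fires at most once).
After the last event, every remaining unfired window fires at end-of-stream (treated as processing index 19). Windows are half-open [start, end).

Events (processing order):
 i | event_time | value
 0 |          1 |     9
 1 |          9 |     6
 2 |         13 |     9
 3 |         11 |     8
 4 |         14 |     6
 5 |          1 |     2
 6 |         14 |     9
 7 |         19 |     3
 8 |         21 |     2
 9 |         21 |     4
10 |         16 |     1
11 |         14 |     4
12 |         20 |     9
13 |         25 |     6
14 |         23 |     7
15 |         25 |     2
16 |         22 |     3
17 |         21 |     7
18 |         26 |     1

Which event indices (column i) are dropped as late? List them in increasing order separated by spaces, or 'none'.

i=0 t=1 v=9: → [0,8); WM=−∞
i=1 t=9 v=6: → [8,16); WM=−∞
i=2 t=13 v=9: → [8,16); WM=10; [0,8) fires=1
i=3 t=11 v=8: → [8,16); WM=10
i=4 t=14 v=6: → [8,16); WM=10
i=5 t=1 v=2: DROP (t<10-4); WM=11
i=6 t=14 v=9: → [8,16); WM=11
i=7 t=19 v=3: → [16,24); WM=11
i=8 t=21 v=2: → [16,24); WM=18; [8,16) fires=5
i=9 t=21 v=4: → [16,24); WM=18
i=10 t=16 v=1: → [16,24); WM=18
i=11 t=14 v=4: → [8,16); WM=18
i=12 t=20 v=9: → [16,24); WM=18
i=13 t=25 v=6: → [24,32); WM=18
i=14 t=23 v=7: → [16,24); WM=22
i=15 t=25 v=2: → [24,32); WM=22
i=16 t=22 v=3: → [16,24); WM=22
i=17 t=21 v=7: → [16,24); WM=22
i=18 t=26 v=1: → [24,32); WM=22

5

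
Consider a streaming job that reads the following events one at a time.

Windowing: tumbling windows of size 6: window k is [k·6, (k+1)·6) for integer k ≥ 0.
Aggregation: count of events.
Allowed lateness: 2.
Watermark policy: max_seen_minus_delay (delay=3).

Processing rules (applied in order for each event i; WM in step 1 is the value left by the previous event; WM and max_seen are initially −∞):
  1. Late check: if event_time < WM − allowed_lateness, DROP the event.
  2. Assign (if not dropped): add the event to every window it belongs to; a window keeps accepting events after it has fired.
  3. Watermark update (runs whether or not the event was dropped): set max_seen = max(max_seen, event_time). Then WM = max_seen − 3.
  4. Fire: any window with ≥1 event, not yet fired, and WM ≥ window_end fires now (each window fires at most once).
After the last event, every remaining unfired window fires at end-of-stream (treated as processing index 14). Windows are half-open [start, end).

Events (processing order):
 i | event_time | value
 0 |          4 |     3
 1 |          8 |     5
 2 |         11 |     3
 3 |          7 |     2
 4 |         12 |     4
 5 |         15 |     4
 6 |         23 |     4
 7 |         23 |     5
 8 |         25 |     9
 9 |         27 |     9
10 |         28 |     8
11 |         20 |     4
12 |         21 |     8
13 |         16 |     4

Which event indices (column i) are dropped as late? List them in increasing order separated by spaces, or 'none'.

11 12 13

i=0 t=4 v=3: → [0,6); WM=1
i=1 t=8 v=5: → [6,12); WM=5
i=2 t=11 v=3: → [6,12); WM=8; [0,6) fires=1
i=3 t=7 v=2: → [6,12); WM=8
i=4 t=12 v=4: → [12,18); WM=9
i=5 t=15 v=4: → [12,18); WM=12; [6,12) fires=3
i=6 t=23 v=4: → [18,24); WM=20; [12,18) fires=2
i=7 t=23 v=5: → [18,24); WM=20
i=8 t=25 v=9: → [24,30); WM=22
i=9 t=27 v=9: → [24,30); WM=24; [18,24) fires=2
i=10 t=28 v=8: → [24,30); WM=25
i=11 t=20 v=4: DROP (t<25-2); WM=25
i=12 t=21 v=8: DROP (t<25-2); WM=25
i=13 t=16 v=4: DROP (t<25-2); WM=25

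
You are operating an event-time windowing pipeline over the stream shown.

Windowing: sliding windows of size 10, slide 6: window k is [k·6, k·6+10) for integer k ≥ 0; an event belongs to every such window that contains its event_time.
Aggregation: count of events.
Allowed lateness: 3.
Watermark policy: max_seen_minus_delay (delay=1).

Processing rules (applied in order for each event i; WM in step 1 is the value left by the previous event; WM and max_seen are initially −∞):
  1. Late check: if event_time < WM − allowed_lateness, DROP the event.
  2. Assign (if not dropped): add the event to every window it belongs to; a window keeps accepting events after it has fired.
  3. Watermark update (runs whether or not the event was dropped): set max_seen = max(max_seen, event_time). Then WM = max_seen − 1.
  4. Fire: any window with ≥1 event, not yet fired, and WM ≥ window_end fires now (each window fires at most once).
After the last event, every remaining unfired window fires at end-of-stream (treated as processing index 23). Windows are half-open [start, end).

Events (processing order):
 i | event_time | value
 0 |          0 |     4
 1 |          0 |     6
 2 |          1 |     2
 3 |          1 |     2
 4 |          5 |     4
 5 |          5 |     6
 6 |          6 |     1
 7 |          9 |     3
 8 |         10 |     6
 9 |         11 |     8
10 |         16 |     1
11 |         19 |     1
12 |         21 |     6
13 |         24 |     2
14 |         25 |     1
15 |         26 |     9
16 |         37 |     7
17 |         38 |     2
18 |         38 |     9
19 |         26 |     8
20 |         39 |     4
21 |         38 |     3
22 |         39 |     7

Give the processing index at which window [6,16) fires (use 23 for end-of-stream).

i=0 t=0 v=4: → [0,10); WM=-1
i=1 t=0 v=6: → [0,10); WM=-1
i=2 t=1 v=2: → [0,10); WM=0
i=3 t=1 v=2: → [0,10); WM=0
i=4 t=5 v=4: → [0,10); WM=4
i=5 t=5 v=6: → [0,10); WM=4
i=6 t=6 v=1: → [6,16),[0,10); WM=5
i=7 t=9 v=3: → [6,16),[0,10); WM=8
i=8 t=10 v=6: → [6,16); WM=9
i=9 t=11 v=8: → [6,16); WM=10; [0,10) fires=8
i=10 t=16 v=1: → [12,22); WM=15
i=11 t=19 v=1: → [18,28),[12,22); WM=18; [6,16) fires=4
i=12 t=21 v=6: → [18,28),[12,22); WM=20
i=13 t=24 v=2: → [24,34),[18,28); WM=23; [12,22) fires=3
i=14 t=25 v=1: → [24,34),[18,28); WM=24
i=15 t=26 v=9: → [24,34),[18,28); WM=25
i=16 t=37 v=7: → [36,46),[30,40); WM=36; [18,28) fires=5 [24,34) fires=3
i=17 t=38 v=2: → [36,46),[30,40); WM=37
i=18 t=38 v=9: → [36,46),[30,40); WM=37
i=19 t=26 v=8: DROP (t<37-3); WM=37
i=20 t=39 v=4: → [36,46),[30,40); WM=38
i=21 t=38 v=3: → [36,46),[30,40); WM=38
i=22 t=39 v=7: → [36,46),[30,40); WM=38

11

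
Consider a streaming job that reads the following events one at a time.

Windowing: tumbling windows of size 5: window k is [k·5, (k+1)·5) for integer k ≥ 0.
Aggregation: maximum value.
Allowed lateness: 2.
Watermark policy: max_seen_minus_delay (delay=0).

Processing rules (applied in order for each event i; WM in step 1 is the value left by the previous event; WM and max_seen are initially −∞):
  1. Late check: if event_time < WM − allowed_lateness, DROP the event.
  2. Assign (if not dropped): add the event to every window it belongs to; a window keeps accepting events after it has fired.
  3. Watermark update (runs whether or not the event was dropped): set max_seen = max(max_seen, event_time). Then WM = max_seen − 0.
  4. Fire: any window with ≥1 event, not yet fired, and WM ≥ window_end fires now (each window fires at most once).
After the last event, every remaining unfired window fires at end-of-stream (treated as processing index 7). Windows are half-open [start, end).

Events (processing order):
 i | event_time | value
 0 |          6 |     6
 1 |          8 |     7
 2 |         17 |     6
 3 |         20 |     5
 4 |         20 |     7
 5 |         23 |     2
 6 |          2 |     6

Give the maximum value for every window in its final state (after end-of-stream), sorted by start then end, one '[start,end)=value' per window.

i=0 t=6 v=6: → [5,10); WM=6
i=1 t=8 v=7: → [5,10); WM=8
i=2 t=17 v=6: → [15,20); WM=17; [5,10) fires=7
i=3 t=20 v=5: → [20,25); WM=20; [15,20) fires=6
i=4 t=20 v=7: → [20,25); WM=20
i=5 t=23 v=2: → [20,25); WM=23
i=6 t=2 v=6: DROP (t<23-2); WM=23

[5,10)=7 [15,20)=6 [20,25)=7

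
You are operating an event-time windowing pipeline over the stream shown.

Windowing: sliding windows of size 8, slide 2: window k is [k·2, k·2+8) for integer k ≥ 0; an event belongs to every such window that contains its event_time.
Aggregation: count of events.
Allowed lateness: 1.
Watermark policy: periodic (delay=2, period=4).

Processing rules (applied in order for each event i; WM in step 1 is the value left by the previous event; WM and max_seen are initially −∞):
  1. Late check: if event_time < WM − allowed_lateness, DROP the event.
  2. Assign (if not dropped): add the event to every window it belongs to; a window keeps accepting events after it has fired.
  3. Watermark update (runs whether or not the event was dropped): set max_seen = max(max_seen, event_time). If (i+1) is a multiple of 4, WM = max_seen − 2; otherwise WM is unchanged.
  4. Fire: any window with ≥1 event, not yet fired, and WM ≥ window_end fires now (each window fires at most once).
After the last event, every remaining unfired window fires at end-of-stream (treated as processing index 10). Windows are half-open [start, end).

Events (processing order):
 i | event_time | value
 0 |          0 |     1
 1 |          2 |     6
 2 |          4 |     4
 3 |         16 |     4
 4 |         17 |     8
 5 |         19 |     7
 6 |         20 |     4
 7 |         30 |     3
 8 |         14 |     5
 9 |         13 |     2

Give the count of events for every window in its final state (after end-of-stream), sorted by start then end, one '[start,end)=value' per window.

i=0 t=0 v=1: → [0,8); WM=−∞
i=1 t=2 v=6: → [2,10),[0,8); WM=−∞
i=2 t=4 v=4: → [4,12),[2,10),[0,8); WM=−∞
i=3 t=16 v=4: → [16,24),[14,22),[12,20),[10,18); WM=14; [0,8) fires=3 [2,10) fires=2 [4,12) fires=1
i=4 t=17 v=8: → [16,24),[14,22),[12,20),[10,18); WM=14
i=5 t=19 v=7: → [18,26),[16,24),[14,22),[12,20); WM=14
i=6 t=20 v=4: → [20,28),[18,26),[16,24),[14,22); WM=14
i=7 t=30 v=3: → [30,38),[28,36),[26,34),[24,32); WM=28; [10,18) fires=2 [12,20) fires=3 [14,22) fires=4 [16,24) fires=4 [18,26) fires=2 [20,28) fires=1
i=8 t=14 v=5: DROP (t<28-1); WM=28
i=9 t=13 v=2: DROP (t<28-1); WM=28

[0,8)=3 [2,10)=2 [4,12)=1 [10,18)=2 [12,20)=3 [14,22)=4 [16,24)=4 [18,26)=2 [20,28)=1 [24,32)=1 [26,34)=1 [28,36)=1 [30,38)=1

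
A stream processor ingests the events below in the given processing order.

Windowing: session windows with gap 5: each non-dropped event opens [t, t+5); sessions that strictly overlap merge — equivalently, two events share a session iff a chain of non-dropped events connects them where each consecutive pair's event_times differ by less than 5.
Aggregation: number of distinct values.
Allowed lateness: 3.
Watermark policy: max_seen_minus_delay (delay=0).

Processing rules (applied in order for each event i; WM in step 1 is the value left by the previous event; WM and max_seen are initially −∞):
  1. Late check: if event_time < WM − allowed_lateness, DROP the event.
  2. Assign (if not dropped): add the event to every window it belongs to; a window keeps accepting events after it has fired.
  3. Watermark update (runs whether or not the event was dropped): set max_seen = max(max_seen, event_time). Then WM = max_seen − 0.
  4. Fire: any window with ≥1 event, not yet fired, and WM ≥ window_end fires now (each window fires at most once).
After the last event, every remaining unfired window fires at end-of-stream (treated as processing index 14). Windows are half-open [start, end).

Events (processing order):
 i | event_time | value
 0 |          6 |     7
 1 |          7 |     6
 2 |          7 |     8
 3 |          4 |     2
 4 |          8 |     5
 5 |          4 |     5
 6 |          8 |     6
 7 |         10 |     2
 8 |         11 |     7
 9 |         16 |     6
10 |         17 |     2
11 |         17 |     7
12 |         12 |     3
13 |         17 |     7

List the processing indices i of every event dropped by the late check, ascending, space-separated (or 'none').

5 12

i=0 t=6 v=7: → [6,11); WM=6
i=1 t=7 v=6: → [6,12); WM=7
i=2 t=7 v=8: → [6,12); WM=7
i=3 t=4 v=2: → [4,12); WM=7
i=4 t=8 v=5: → [4,13); WM=8
i=5 t=4 v=5: DROP (t<8-3); WM=8
i=6 t=8 v=6: → [4,13); WM=8
i=7 t=10 v=2: → [4,15); WM=10
i=8 t=11 v=7: → [4,16); WM=11
i=9 t=16 v=6: → [16,21); WM=16
i=10 t=17 v=2: → [16,22); WM=17
i=11 t=17 v=7: → [16,22); WM=17
i=12 t=12 v=3: DROP (t<17-3); WM=17
i=13 t=17 v=7: → [16,22); WM=17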